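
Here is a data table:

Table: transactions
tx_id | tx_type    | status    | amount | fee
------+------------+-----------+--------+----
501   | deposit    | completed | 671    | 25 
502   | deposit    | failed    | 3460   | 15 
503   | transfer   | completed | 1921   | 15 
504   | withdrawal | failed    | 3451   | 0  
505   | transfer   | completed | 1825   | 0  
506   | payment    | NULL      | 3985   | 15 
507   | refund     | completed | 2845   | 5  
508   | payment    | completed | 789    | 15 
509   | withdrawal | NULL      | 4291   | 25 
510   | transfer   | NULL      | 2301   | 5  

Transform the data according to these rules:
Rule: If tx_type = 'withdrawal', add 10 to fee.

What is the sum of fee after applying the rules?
140

Step 1: Count records where tx_type = 'withdrawal': 2
Step 2: Total bonus added: 2 × 10 = 20
Step 3: Original sum of fee: 120
Step 4: Final sum = 120 + 20 = 140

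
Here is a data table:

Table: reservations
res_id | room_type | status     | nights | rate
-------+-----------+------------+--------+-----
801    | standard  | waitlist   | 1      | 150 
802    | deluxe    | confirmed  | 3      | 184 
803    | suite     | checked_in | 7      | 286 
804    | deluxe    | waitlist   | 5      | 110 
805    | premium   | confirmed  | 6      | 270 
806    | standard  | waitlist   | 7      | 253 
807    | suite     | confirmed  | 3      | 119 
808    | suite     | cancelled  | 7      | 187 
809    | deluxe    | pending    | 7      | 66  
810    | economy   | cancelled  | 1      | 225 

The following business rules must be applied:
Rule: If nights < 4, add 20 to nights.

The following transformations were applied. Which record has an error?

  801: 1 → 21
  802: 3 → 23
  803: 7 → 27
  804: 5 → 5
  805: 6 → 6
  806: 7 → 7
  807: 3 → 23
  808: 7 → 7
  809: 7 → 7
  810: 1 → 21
Record 803 has an error. The correct transformed value should be 7, not 27.

Step 1: Check each record against the rule
Step 2: Record 803 has nights = 7
Step 3: Since 7 >= 4, the bonus should not have been applied
Step 4: Correct value = 7, but claimed value = 27
Conclusion: Record 803 has the error.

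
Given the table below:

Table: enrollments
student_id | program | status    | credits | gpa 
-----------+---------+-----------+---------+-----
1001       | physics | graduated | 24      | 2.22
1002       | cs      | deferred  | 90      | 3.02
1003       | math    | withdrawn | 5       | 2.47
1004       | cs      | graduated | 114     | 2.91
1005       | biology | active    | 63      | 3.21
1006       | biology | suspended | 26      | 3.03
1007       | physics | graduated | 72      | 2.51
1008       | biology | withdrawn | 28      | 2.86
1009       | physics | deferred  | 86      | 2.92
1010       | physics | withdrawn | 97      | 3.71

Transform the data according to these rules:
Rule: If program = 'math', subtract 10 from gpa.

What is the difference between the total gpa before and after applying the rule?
10.0

Step 1: Original sum of gpa = 28.86
Step 2: 1 records have program = 'math'
Step 3: Each affected record changes by -10
Step 4: Total change = 1 × -10 = -10
Step 5: New sum = 28.86 + -10 = 18.86
Step 6: Difference = |18.86 - 28.86| = 10.0
        (Sum decreased by 10.0)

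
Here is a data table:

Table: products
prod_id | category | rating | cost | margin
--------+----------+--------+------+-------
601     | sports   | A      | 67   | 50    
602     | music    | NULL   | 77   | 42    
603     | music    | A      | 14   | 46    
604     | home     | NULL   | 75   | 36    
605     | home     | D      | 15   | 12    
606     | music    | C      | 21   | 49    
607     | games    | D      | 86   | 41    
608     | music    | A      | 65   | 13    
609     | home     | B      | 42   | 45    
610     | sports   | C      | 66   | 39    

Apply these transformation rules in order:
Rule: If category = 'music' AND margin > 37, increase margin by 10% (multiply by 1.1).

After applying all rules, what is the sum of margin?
386.7

Step 1: Find records where category = 'music' AND margin > 37
Step 2: 3 records match, summing to 137
Step 3: After multiplier: 137 × 1.1 = 150.7
Step 4: Unaffected records sum: 236
Step 5: Final sum = 150.7 + 236 = 386.7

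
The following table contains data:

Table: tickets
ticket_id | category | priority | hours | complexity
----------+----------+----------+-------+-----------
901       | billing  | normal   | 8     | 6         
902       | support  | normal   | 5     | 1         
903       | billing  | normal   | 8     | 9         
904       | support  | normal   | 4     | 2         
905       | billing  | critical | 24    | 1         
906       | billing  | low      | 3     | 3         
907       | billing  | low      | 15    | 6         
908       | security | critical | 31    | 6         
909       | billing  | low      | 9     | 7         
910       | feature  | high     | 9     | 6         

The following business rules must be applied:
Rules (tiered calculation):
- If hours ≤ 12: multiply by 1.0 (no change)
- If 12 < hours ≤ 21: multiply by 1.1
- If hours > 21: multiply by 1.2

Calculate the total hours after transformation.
128.5

Step 1: Tier 1 (hours ≤ 12): 7 records, sum = 46 × 1.0 = 46.0
Step 2: Tier 2 (12 < hours ≤ 21): 1 records, sum = 15 × 1.1 = 16.5
Step 3: Tier 3 (hours > 21): 2 records, sum = 55 × 1.2 = 66.0
Step 4: Final sum = 46.0 + 16.5 + 66.0 = 128.5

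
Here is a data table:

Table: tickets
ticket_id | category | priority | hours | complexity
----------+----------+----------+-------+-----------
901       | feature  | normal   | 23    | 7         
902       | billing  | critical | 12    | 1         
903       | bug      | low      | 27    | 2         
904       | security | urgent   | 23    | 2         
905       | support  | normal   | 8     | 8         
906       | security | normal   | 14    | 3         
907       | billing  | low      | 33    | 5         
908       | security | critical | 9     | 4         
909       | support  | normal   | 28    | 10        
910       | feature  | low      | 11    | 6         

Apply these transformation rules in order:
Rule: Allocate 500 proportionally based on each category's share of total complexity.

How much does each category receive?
billing: 62.5, bug: 20.83, feature: 135.42, security: 93.75, support: 187.5

Step 1: Calculate total complexity = 48
Step 2: Calculate each category's proportion:
  billing: 6/48 = 12.50% → 62.5
  bug: 2/48 = 4.17% → 20.83
  feature: 13/48 = 27.08% → 135.42
  security: 9/48 = 18.75% → 93.75
  support: 18/48 = 37.50% → 187.5
Step 3: Verify: sum of allocations ≈ 500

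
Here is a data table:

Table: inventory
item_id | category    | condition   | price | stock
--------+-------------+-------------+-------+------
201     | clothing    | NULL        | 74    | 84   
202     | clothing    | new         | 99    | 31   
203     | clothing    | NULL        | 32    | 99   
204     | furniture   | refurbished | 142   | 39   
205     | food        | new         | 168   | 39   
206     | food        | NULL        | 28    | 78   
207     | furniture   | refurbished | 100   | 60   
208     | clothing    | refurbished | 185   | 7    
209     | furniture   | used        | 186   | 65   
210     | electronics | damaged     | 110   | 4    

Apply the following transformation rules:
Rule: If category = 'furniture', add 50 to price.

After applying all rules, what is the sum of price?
1274

Step 1: Count records where category = 'furniture': 3
Step 2: Total bonus added: 3 × 50 = 150
Step 3: Original sum of price: 1124
Step 4: Final sum = 1124 + 150 = 1274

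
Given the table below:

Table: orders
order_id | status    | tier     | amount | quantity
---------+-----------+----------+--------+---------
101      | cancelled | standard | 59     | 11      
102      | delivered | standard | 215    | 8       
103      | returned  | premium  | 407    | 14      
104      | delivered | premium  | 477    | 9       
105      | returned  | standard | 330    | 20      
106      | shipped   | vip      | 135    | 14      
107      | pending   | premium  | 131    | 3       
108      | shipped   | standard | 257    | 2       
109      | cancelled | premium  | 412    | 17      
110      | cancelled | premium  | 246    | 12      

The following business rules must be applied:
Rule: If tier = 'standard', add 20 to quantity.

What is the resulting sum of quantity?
190

Step 1: Count records where tier = 'standard': 4
Step 2: Total bonus added: 4 × 20 = 80
Step 3: Original sum of quantity: 110
Step 4: Final sum = 110 + 80 = 190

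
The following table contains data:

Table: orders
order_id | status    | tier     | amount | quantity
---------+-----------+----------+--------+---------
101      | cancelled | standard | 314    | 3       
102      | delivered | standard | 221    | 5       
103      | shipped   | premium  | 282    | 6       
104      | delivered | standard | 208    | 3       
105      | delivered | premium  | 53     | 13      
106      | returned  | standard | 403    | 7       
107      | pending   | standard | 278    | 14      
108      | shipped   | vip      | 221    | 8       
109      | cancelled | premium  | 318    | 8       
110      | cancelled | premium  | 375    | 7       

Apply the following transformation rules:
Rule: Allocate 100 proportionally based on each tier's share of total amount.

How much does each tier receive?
premium: 38.46, standard: 53.27, vip: 8.27

Step 1: Calculate total amount = 2673
Step 2: Calculate each tier's proportion:
  premium: 1028/2673 = 38.46% → 38.46
  standard: 1424/2673 = 53.27% → 53.27
  vip: 221/2673 = 8.27% → 8.27
Step 3: Verify: sum of allocations ≈ 100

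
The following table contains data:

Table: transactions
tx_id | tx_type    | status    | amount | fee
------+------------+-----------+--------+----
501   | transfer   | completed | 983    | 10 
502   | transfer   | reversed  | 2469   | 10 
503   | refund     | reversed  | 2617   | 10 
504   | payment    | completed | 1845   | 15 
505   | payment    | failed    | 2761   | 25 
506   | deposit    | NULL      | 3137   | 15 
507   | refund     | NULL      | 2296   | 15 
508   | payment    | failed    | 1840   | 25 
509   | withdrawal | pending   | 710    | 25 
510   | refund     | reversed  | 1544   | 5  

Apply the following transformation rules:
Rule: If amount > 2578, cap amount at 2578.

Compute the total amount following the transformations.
19421

Step 1: 3 records have amount > 2578
Step 2: These records originally summed to 8515
Step 3: After capping: 3 × 2578 = 7734
Step 4: Unaffected records sum: 11687
Step 5: Final sum = 7734 + 11687 = 19421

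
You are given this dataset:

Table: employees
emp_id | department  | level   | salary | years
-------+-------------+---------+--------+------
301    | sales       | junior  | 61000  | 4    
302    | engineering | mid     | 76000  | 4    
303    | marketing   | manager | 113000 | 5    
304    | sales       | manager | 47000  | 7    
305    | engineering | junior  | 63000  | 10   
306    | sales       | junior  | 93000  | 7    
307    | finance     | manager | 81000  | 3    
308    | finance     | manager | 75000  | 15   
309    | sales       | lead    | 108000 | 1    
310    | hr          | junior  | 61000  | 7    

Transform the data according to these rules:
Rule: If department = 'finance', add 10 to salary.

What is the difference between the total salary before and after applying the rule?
20

Step 1: Original sum of salary = 778000
Step 2: 2 records have department = 'finance'
Step 3: Each affected record changes by 10
Step 4: Total change = 2 × 10 = 20
Step 5: New sum = 778000 + 20 = 778020
Step 6: Difference = |778020 - 778000| = 20
        (Sum increased by 20)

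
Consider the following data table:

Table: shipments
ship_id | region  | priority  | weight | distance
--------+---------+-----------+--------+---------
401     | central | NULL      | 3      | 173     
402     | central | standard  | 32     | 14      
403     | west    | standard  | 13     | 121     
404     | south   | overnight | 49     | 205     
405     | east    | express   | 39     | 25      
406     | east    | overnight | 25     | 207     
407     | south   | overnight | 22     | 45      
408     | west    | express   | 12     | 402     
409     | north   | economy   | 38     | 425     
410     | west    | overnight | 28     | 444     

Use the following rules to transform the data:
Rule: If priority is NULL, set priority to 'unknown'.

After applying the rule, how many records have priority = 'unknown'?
1

Step 1: Count records where priority IS NULL
Step 2: Found 1 records with NULL priority
Step 3: These records will have priority set to 'unknown'
Step 4: Records already having priority = 'unknown': 0
Step 5: Answer: 1 + 0 = 1 records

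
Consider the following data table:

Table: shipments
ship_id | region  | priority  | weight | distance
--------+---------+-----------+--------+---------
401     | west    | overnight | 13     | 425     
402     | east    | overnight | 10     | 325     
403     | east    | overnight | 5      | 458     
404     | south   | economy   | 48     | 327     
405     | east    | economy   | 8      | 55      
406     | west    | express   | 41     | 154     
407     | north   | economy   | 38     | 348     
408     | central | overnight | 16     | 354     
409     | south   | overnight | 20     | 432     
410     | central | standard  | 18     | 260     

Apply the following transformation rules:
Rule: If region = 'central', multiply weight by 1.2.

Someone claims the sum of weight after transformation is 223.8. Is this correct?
Yes, the result is correct.

Step 1: Calculate the correct sum after transformation
Step 2: Apply multiplier 1.2 to records where region = 'central'
Step 3: Correct result = 223.8
Step 4: Claimed result = 223.8
Step 5: 223.8 = 223.8 ✓
Conclusion: The claimed result is correct.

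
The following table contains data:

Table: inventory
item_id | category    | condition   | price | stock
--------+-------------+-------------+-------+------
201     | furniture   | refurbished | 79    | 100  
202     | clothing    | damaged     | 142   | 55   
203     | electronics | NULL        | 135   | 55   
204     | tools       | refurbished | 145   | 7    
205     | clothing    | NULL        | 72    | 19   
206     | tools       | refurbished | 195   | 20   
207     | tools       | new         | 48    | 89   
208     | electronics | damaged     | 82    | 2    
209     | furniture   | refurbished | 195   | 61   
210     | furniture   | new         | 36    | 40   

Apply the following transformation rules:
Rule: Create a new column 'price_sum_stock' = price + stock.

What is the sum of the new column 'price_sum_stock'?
1577

Step 1: For each record, compute price + stock
Example calculations:
  79 + 100 = 179
  142 + 55 = 197
  135 + 55 = 190
  ...
Step 2: Sum all derived values
Step 3: Total = 1577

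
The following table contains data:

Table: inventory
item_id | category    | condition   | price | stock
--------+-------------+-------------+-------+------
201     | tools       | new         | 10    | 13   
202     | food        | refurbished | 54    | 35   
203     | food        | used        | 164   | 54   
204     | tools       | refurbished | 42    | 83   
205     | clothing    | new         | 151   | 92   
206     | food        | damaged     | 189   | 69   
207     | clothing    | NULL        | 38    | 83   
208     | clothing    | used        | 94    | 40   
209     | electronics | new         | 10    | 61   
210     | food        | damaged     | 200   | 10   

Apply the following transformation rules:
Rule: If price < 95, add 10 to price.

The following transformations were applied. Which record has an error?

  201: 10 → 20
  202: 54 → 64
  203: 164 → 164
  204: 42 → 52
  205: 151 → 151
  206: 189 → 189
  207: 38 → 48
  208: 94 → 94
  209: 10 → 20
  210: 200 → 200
Record 208 has an error. The correct transformed value should be 104, not 94.

Step 1: Check each record against the rule
Step 2: Record 208 has price = 94
Step 3: Since 94 < 95, the bonus should have been applied
Step 4: Correct value = 104, but claimed value = 94
Conclusion: Record 208 has the error.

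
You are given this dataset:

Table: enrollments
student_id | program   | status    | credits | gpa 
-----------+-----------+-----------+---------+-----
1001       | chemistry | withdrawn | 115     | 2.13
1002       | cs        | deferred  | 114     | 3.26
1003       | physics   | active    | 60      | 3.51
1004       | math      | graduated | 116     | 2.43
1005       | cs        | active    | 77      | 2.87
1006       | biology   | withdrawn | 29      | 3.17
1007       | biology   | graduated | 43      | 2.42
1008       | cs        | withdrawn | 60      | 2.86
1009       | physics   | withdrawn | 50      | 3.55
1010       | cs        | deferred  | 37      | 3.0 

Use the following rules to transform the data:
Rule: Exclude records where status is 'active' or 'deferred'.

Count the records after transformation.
6

Step 1: Count records to exclude
  - 2 (active) + 2 (deferred) = 4 records
Step 2: Total records: 10
Step 3: Remaining = 10 - 4 = 6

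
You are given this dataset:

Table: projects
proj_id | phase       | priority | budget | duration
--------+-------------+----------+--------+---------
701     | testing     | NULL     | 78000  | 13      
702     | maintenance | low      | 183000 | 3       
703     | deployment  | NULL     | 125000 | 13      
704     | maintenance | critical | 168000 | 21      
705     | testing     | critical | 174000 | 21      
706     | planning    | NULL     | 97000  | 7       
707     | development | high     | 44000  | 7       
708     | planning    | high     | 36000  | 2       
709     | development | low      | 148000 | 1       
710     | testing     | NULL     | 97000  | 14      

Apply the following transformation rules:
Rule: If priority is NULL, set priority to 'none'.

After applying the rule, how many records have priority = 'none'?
4

Step 1: Count records where priority IS NULL
Step 2: Found 4 records with NULL priority
Step 3: These records will have priority set to 'none'
Step 4: Records already having priority = 'none': 0
Step 5: Answer: 4 + 0 = 4 records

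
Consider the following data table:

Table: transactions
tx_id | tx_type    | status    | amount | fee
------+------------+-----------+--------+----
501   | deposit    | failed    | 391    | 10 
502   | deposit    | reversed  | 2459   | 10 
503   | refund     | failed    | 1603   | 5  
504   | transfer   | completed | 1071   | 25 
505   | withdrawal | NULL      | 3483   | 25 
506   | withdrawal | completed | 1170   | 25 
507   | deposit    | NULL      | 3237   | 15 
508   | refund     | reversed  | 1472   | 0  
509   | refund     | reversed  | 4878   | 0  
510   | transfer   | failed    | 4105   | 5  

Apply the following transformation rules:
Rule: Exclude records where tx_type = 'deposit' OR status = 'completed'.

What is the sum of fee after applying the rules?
35

Step 1: Find records where tx_type = 'deposit' OR status = 'completed'
Step 2: 5 records match, summing to 85
Step 3: Original sum: 120
Step 4: Remaining sum = 120 - 85 = 35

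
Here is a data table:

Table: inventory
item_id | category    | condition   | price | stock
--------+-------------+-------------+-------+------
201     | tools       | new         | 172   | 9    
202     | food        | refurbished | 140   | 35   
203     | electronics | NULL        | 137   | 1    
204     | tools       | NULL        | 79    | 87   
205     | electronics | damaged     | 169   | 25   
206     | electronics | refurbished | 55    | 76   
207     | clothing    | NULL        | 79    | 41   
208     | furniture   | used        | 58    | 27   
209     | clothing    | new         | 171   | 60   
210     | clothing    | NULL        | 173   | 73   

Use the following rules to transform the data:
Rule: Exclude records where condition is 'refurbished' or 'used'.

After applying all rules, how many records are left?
7

Step 1: Count records to exclude
  - 2 (refurbished) + 1 (used) = 3 records
Step 2: Total records: 10
Step 3: Remaining = 10 - 3 = 7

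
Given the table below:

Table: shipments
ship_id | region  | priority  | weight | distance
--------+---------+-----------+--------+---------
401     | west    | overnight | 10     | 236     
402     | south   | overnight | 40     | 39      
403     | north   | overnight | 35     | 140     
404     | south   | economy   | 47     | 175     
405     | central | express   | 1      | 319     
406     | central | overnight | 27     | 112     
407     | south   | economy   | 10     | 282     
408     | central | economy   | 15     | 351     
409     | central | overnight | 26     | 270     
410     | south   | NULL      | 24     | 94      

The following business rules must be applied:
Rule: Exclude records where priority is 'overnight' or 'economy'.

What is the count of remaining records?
2

Step 1: Count records to exclude
  - 5 (overnight) + 3 (economy) = 8 records
Step 2: Total records: 10
Step 3: Remaining = 10 - 8 = 2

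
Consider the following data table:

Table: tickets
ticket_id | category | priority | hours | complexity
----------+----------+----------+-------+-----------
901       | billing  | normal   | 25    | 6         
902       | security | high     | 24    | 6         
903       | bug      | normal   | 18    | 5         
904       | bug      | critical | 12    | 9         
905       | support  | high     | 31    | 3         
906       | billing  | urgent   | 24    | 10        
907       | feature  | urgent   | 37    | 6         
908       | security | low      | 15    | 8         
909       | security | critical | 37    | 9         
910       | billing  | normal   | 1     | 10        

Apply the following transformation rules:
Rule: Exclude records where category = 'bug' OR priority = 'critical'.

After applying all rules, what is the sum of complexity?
49

Step 1: Find records where category = 'bug' OR priority = 'critical'
Step 2: 3 records match, summing to 23
Step 3: Original sum: 72
Step 4: Remaining sum = 72 - 23 = 49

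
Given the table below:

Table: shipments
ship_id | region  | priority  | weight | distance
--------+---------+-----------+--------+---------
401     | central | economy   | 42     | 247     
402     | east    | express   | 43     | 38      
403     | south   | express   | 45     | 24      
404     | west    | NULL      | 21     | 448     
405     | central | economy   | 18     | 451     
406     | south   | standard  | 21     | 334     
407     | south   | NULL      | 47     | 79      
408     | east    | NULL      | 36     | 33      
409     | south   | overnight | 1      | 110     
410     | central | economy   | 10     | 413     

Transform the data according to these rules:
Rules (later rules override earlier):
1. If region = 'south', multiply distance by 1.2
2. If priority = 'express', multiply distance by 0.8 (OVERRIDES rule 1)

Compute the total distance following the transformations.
2269.2

Step 1: Rule 2 takes priority for records with priority = 'express'
  - 2 records: 62 × 0.8 = 49.6
Step 2: Rule 1 applies to remaining records with region = 'south'
  - 3 records: 523 × 1.2 = 627.6
Step 3: Other records unchanged: 1592
Step 4: Final sum = 49.6 + 627.6 + 1592 = 2269.2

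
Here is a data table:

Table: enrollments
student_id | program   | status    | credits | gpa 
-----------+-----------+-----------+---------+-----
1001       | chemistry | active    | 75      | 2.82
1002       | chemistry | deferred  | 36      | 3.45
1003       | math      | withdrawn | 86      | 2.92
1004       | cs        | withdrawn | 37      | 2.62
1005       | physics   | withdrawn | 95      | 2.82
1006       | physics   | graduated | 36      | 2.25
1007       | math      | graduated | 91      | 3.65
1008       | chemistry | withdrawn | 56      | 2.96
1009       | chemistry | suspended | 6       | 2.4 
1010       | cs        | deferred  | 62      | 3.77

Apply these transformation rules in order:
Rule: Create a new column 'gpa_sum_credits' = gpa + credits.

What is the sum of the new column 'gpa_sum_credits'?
609.66

Step 1: For each record, compute gpa + credits
Example calculations:
  2.82 + 75 = 77.82
  3.45 + 36 = 39.45
  2.92 + 86 = 88.92
  ...
Step 2: Sum all derived values
Step 3: Total = 609.66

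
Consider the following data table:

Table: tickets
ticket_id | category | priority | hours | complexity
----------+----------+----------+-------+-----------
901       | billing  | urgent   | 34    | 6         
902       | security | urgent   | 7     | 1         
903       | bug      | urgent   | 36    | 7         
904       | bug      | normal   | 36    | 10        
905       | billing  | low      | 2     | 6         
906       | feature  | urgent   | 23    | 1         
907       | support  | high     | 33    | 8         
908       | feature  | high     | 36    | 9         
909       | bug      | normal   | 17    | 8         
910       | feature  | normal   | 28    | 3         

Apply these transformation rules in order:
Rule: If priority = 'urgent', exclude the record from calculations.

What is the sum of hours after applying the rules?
152

Step 1: Identify records where priority = 'urgent'
Step 2: The excluded records sum to 100
Step 3: Original total hours = 252
Step 4: Remaining total = 252 - 100 = 152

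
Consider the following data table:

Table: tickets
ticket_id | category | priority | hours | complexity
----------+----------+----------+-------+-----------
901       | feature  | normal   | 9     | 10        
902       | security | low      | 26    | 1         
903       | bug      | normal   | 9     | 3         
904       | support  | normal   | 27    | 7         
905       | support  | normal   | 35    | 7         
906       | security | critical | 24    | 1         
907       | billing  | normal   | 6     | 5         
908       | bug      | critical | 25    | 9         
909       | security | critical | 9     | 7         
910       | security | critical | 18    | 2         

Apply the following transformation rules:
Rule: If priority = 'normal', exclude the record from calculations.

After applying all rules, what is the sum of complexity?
20

Step 1: Identify records where priority = 'normal'
Step 2: The excluded records sum to 32
Step 3: Original total complexity = 52
Step 4: Remaining total = 52 - 32 = 20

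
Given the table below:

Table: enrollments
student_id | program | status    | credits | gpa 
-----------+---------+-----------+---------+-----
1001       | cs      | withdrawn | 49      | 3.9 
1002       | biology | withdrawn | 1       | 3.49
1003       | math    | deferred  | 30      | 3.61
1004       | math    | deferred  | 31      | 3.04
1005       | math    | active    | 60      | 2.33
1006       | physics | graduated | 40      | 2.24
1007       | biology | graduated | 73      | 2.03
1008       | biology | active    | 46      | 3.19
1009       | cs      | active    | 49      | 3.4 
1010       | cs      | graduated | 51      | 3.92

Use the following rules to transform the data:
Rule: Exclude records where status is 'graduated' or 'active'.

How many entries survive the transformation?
4

Step 1: Count records to exclude
  - 3 (graduated) + 3 (active) = 6 records
Step 2: Total records: 10
Step 3: Remaining = 10 - 6 = 4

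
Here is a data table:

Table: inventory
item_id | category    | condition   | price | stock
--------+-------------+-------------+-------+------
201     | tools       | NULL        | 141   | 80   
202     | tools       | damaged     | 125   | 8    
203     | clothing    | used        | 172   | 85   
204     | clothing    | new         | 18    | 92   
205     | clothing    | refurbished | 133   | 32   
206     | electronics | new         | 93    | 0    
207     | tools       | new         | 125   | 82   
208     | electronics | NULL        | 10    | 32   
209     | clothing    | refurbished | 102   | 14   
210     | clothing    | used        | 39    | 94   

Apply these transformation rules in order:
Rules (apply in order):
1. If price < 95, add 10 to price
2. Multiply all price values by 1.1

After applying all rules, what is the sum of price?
1097.8

Step 1: Apply Rule 1 - Add 10 to records with price < 95
  - 4 records affected: 160 + (4 × 10) = 200
  - Unaffected records: 798
  - Sum after Rule 1: 998
Step 2: Apply Rule 2 - Multiply all by 1.1
  - 998 × 1.1 = 1097.8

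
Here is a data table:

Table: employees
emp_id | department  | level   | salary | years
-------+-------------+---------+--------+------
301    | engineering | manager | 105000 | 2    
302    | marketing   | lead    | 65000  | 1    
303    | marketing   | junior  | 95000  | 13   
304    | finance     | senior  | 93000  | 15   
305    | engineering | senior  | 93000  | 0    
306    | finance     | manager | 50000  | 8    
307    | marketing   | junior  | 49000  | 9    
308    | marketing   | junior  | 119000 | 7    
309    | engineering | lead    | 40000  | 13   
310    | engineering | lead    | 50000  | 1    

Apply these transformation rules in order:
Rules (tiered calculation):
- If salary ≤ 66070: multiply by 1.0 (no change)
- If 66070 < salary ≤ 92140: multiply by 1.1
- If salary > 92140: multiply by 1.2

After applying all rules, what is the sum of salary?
860000.0

Step 1: Tier 1 (salary ≤ 66070): 5 records, sum = 254000 × 1.0 = 254000.0
Step 2: Tier 2 (66070 < salary ≤ 92140): 0 records, sum = 0 × 1.1 = 0.0
Step 3: Tier 3 (salary > 92140): 5 records, sum = 505000 × 1.2 = 606000.0
Step 4: Final sum = 254000.0 + 0.0 + 606000.0 = 860000.0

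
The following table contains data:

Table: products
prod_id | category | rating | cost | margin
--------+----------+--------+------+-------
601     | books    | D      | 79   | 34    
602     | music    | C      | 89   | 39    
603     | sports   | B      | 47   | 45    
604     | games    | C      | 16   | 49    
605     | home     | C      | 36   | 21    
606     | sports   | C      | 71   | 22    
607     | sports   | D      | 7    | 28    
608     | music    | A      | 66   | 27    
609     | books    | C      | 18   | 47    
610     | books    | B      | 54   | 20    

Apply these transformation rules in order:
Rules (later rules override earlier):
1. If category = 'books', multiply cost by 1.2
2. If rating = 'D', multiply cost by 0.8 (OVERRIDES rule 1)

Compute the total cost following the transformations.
480.2

Step 1: Rule 2 takes priority for records with rating = 'D'
  - 2 records: 86 × 0.8 = 68.8
Step 2: Rule 1 applies to remaining records with category = 'books'
  - 2 records: 72 × 1.2 = 86.4
Step 3: Other records unchanged: 325
Step 4: Final sum = 68.8 + 86.4 + 325 = 480.2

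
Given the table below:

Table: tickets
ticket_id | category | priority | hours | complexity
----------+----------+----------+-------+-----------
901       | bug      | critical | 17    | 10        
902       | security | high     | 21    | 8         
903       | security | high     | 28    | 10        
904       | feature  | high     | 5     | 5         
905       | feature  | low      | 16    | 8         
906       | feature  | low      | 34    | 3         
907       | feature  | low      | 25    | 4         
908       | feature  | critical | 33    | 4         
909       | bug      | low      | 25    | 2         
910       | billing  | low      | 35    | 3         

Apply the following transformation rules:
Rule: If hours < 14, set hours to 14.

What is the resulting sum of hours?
248

Step 1: 1 records have hours < 14
Step 2: These records originally summed to 5
Step 3: After setting to minimum: 1 × 14 = 14
Step 4: Unaffected records sum: 234
Step 5: Final sum = 14 + 234 = 248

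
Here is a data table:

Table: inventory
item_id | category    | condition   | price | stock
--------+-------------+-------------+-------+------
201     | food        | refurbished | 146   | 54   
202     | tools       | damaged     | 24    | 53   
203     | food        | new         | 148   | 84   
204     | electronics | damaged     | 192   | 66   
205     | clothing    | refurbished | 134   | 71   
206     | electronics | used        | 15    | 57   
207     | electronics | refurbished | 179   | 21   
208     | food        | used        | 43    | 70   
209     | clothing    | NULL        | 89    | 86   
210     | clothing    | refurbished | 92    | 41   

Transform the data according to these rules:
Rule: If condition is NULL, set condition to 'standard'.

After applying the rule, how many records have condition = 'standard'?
1

Step 1: Count records where condition IS NULL
Step 2: Found 1 records with NULL condition
Step 3: These records will have condition set to 'standard'
Step 4: Records already having condition = 'standard': 0
Step 5: Answer: 1 + 0 = 1 records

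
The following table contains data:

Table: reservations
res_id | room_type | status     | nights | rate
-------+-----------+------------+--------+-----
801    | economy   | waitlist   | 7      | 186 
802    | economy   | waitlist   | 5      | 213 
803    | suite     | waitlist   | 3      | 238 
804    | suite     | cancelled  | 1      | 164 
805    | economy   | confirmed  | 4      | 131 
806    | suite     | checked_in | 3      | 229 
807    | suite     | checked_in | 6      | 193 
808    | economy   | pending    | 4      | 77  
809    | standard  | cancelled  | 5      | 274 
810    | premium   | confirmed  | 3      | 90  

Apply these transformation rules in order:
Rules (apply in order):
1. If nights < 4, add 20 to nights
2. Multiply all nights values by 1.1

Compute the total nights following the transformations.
133.1

Step 1: Apply Rule 1 - Add 20 to records with nights < 4
  - 4 records affected: 10 + (4 × 20) = 90
  - Unaffected records: 31
  - Sum after Rule 1: 121
Step 2: Apply Rule 2 - Multiply all by 1.1
  - 121 × 1.1 = 133.1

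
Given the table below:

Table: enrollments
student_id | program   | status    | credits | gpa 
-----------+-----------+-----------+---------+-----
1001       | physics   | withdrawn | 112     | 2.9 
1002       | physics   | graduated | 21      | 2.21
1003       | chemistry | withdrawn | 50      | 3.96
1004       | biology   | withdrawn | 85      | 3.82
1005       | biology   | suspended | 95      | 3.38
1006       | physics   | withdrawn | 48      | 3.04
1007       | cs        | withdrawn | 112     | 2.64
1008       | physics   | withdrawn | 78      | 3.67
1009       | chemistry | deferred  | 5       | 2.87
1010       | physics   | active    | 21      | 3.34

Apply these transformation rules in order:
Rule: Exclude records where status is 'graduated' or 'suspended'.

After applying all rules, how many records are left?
8

Step 1: Count records to exclude
  - 1 (graduated) + 1 (suspended) = 2 records
Step 2: Total records: 10
Step 3: Remaining = 10 - 2 = 8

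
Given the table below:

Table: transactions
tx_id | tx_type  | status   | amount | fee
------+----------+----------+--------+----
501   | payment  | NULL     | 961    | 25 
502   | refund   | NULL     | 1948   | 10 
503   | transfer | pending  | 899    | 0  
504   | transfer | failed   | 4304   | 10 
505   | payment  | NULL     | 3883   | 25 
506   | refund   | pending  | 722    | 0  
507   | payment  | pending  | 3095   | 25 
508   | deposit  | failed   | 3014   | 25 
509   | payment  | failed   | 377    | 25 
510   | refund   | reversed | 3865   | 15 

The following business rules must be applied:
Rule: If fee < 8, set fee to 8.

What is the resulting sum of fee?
176

Step 1: 2 records have fee < 8
Step 2: These records originally summed to 0
Step 3: After setting to minimum: 2 × 8 = 16
Step 4: Unaffected records sum: 160
Step 5: Final sum = 16 + 160 = 176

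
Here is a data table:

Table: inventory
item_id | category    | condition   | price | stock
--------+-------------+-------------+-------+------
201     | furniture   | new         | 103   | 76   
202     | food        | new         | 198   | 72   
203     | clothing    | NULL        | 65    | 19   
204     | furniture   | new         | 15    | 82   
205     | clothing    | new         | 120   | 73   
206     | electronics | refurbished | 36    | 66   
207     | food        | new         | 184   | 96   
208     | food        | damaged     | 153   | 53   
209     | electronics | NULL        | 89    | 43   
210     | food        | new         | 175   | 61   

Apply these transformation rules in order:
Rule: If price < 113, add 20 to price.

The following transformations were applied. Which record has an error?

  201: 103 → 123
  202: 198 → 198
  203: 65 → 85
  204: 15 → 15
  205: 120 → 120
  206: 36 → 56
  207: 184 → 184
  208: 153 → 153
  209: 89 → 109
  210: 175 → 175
Record 204 has an error. The correct transformed value should be 35, not 15.

Step 1: Check each record against the rule
Step 2: Record 204 has price = 15
Step 3: Since 15 < 113, the bonus should have been applied
Step 4: Correct value = 35, but claimed value = 15
Conclusion: Record 204 has the error.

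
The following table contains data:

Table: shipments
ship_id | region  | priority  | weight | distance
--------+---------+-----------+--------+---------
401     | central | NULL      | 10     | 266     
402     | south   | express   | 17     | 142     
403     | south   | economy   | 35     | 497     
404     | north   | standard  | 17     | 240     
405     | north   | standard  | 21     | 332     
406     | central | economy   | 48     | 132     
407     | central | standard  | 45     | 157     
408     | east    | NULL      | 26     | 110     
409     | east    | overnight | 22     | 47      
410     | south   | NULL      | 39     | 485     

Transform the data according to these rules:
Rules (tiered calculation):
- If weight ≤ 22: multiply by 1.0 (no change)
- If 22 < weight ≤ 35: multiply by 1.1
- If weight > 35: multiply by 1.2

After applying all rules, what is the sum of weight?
312.5

Step 1: Tier 1 (weight ≤ 22): 5 records, sum = 87 × 1.0 = 87.0
Step 2: Tier 2 (22 < weight ≤ 35): 2 records, sum = 61 × 1.1 = 67.1
Step 3: Tier 3 (weight > 35): 3 records, sum = 132 × 1.2 = 158.4
Step 4: Final sum = 87.0 + 67.1 + 158.4 = 312.5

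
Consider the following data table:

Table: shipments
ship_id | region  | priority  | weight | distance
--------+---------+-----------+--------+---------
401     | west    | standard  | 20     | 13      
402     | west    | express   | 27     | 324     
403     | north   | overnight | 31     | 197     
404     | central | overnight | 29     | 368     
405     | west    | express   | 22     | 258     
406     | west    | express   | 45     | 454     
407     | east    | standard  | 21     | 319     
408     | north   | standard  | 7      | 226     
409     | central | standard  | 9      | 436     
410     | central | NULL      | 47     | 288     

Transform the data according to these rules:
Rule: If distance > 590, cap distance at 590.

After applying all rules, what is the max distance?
454

Step 1: Original maximum distance = 454
Step 2: Check cap of 590 against maximum
Step 3: No records exceed the cap (max 454 <= cap 590), so no capping applies
Step 4: Maximum after transformation = 454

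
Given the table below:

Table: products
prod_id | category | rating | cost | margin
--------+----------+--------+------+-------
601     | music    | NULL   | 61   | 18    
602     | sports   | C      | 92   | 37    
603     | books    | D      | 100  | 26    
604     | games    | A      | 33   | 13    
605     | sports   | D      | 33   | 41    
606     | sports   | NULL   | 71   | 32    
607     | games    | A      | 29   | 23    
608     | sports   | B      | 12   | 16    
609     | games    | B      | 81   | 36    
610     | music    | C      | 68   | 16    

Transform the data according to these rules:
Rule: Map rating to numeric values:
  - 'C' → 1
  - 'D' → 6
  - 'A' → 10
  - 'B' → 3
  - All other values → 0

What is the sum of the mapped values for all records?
40

Step 1: Apply mapping to each record
Step 2: Count by status:
  'C': 2 records × 1 = 2
  'D': 2 records × 6 = 12
  'A': 2 records × 10 = 20
  'B': 2 records × 3 = 6
Step 3: Sum all mapped values = 40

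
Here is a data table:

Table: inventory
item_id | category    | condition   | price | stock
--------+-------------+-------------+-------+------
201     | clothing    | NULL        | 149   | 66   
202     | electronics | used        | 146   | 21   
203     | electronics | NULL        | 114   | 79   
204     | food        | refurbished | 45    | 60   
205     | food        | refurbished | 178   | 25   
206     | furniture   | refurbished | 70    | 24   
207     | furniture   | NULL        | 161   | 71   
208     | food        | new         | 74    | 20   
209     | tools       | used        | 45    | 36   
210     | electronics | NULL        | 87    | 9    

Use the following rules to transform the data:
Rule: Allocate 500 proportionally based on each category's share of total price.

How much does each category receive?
clothing: 69.69, electronics: 162.3, food: 138.91, furniture: 108.04, tools: 21.05

Step 1: Calculate total price = 1069
Step 2: Calculate each category's proportion:
  clothing: 149/1069 = 13.94% → 69.69
  electronics: 347/1069 = 32.46% → 162.3
  food: 297/1069 = 27.78% → 138.91
  furniture: 231/1069 = 21.61% → 108.04
  tools: 45/1069 = 4.21% → 21.05
Step 3: Verify: sum of allocations ≈ 500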